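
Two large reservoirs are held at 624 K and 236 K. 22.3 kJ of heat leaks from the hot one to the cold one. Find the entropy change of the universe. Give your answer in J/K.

ΔS_total = 58.8 J/K

ΔS_hot = −Q/T_H = −22300/624 = -35.737 J/K and ΔS_cold = +Q/T_C = 22300/236 = 94.492 J/K.
ΔS_total = -35.737 + 94.492 = 58.8 J/K, positive as the second law requires.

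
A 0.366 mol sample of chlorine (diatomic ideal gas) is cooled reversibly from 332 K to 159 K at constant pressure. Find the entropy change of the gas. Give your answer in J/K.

ΔS = -7.84 J/K

At constant pressure, ΔS = nC_p ln(T₂/T₁) with C_p = 7R/2 = 29.1 J mol⁻¹ K⁻¹.
ΔS = 0.366 × 29.1 × ln(159/332) = -7.84 J/K.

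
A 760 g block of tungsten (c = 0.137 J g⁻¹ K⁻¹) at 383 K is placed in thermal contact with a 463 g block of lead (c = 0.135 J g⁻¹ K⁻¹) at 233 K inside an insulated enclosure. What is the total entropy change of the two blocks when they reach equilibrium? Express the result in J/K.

ΔS_total = 4.59 J/K

Energy balance: T_f = (m₁c₁T₁ + m₂c₂T₂)/(m₁c₁ + m₂c₂) = 326.73 K.
ΔS₁ = m₁c₁ ln(T_f/T₁) = 104.12 × ln(326.73/383) = -16.54 J/K.
ΔS₂ = m₂c₂ ln(T_f/T₂) = 62.505 × ln(326.73/233) = 21.13 J/K.
ΔS_total = -16.54 + 21.13 = 4.59 J/K.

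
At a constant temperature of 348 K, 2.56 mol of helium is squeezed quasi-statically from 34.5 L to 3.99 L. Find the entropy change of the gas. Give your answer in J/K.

ΔS_gas = -45.9 J/K

For an isothermal ideal gas ΔS_gas = nR ln(V₂/V₁) = 2.56 × 8.314 × ln(3.99/34.5) = -45.9 J/K.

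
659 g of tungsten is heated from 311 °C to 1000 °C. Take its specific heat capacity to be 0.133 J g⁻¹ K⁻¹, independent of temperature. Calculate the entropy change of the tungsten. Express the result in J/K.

ΔS = 68.3 J/K

In kelvin: T₁ = 584.15 K, T₂ = 1273.15 K. ΔS = ∫dQ_rev/T = m c ln(T₂/T₁) = 659 × 0.133 × ln(1273.15/584.15) = 68.3 J/K.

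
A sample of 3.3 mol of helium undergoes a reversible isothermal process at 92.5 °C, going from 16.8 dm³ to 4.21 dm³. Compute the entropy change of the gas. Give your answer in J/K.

For an isothermal ideal gas ΔS_gas = nR ln(V₂/V₁) = 3.3 × 8.314 × ln(4.21/16.8) = -38 J/K.

ΔS_gas = -38 J/K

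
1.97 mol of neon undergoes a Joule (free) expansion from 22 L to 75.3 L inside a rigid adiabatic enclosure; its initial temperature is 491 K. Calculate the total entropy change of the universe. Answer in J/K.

No heat is exchanged and no work is done, so the ideal-gas temperature stays constant.
Entropy is a state function; using a reversible isothermal path, ΔS_gas = nR ln(V₂/V₁) = 1.97 × 8.314 × ln(75.3/22) = 20.2 J/K.
The insulated surroundings exchange no heat, so ΔS_surr = 0 and ΔS_universe = ΔS_gas.

ΔS_universe = 20.2 J/K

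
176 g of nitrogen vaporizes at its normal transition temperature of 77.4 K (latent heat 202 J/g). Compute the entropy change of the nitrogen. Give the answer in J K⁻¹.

Heat absorbed by the substance: Q = mL = 176 × 202 = 35552 J.
At constant T, ΔS = Q_rev/T = 35552 / 77.4 = 459 J/K.

ΔS = 459 J/K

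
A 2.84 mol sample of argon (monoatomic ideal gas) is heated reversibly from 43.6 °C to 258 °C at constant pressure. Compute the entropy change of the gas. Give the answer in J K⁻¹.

ΔS = 30.5 J/K

In kelvin: T₁ = 316.75 K, T₂ = 531.15 K. At constant pressure, ΔS = nC_p ln(T₂/T₁) with C_p = 5R/2 = 20.79 J mol⁻¹ K⁻¹.
ΔS = 2.84 × 20.79 × ln(531.15/316.75) = 30.5 J/K.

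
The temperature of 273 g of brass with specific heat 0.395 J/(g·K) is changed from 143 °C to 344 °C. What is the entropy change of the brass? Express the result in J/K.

In kelvin: T₁ = 416.15 K, T₂ = 617.15 K. ΔS = ∫dQ_rev/T = m c ln(T₂/T₁) = 273 × 0.395 × ln(617.15/416.15) = 42.5 J/K.

ΔS = 42.5 J/K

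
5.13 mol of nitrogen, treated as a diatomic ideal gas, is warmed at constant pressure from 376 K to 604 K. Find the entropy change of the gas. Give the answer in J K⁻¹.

At constant pressure, ΔS = nC_p ln(T₂/T₁) with C_p = 7R/2 = 29.1 J mol⁻¹ K⁻¹.
ΔS = 5.13 × 29.1 × ln(604/376) = 70.8 J/K.

ΔS = 70.8 J/K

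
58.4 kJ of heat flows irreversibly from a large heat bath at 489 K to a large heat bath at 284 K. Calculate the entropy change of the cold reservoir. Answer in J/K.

The cold reservoir gains heat Q, so ΔS_cold = +Q/T_C = 58400/284 = 206 J/K.

ΔS_cold = 206 J/K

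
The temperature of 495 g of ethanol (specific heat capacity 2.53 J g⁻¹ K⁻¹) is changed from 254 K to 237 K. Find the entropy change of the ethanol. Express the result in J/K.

ΔS = ∫dQ_rev/T = m c ln(T₂/T₁) = 495 × 2.53 × ln(237/254) = -86.8 J/K.

ΔS = -86.8 J/K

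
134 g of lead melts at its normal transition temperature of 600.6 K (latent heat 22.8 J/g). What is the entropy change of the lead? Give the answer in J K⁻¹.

Heat absorbed by the substance: Q = mL = 134 × 22.8 = 3055.2 J.
At constant T, ΔS = Q_rev/T = 3055.2 / 600.6 = 5.09 J/K.

ΔS = 5.09 J/K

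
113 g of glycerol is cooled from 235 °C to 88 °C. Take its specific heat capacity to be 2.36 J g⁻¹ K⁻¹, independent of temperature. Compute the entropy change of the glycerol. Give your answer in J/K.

In kelvin: T₁ = 508.15 K, T₂ = 361.15 K. ΔS = ∫dQ_rev/T = m c ln(T₂/T₁) = 113 × 2.36 × ln(361.15/508.15) = -91.1 J/K.

ΔS = -91.1 J/K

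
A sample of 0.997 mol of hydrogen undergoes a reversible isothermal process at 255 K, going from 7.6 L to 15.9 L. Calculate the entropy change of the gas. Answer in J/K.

For an isothermal ideal gas ΔS_gas = nR ln(V₂/V₁) = 0.997 × 8.314 × ln(15.9/7.6) = 6.12 J/K.

ΔS_gas = 6.12 J/K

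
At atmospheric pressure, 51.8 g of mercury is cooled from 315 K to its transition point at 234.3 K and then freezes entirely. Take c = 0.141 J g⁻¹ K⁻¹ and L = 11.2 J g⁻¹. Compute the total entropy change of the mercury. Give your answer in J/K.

ΔS = -4.64 J/K

Cooling step: ΔS₁ = m c ln(T_tr/T_i) = 51.8 × 0.141 × ln(234.3/315) = -2.162 J/K.
Phase change: ΔS₂ = −mL/T_tr = −51.8 × 11.2 / 234.3 = -2.476 J/K.
ΔS_total = (-2.162) + (-2.476) = -4.64 J/K.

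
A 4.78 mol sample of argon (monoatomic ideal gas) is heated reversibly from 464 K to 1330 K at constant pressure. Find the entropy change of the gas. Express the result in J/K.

At constant pressure, ΔS = nC_p ln(T₂/T₁) with C_p = 5R/2 = 20.79 J mol⁻¹ K⁻¹.
ΔS = 4.78 × 20.79 × ln(1330/464) = 105 J/K.

ΔS = 105 J/K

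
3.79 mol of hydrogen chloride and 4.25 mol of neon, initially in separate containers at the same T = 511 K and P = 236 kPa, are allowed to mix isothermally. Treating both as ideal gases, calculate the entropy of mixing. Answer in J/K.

Mole fractions: x_A = 3.79/8.04 = 0.471, x_B = 0.529.
ΔS_mix = −R(n_A ln x_A + n_B ln x_B) = −8.314 × (3.79 ln 0.471 + 4.25 ln 0.529) = 46.2 J/K.

ΔS_mix = 46.2 J/K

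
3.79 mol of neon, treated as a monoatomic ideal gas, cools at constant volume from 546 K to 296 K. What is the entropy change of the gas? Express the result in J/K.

At constant volume, ΔS = nC_V ln(T₂/T₁) with C_V = 3R/2 = 12.47 J mol⁻¹ K⁻¹.
ΔS = 3.79 × 12.47 × ln(296/546) = -28.9 J/K.

ΔS = -28.9 J/K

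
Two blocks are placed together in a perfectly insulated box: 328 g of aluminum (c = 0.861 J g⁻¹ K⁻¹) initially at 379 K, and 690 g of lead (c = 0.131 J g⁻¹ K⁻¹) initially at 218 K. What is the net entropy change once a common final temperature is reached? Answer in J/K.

ΔS_total = 9.47 J/K

Energy balance: T_f = (m₁c₁T₁ + m₂c₂T₂)/(m₁c₁ + m₂c₂) = 339.96 K.
ΔS₁ = m₁c₁ ln(T_f/T₁) = 282.408 × ln(339.96/379) = -30.697 J/K.
ΔS₂ = m₂c₂ ln(T_f/T₂) = 90.39 × ln(339.96/218) = 40.164 J/K.
ΔS_total = -30.697 + 40.164 = 9.47 J/K.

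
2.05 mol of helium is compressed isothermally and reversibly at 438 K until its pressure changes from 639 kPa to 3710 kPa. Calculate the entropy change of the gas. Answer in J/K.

For an isothermal ideal gas ΔS_gas = nR ln(P₁/P₂) = 2.05 × 8.314 × ln(639/3710) = -30 J/K.

ΔS_gas = -30 J/K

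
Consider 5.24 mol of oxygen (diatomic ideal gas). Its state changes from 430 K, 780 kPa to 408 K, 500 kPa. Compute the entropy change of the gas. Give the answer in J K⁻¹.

ΔS = nC_p ln(T₂/T₁) − nR ln(P₂/P₁), with C_p = 7R/2 = 29.1 J mol⁻¹ K⁻¹ for a diatomic ideal gas.
ΔS = 5.24 × [29.1 × ln(408/430) − 8.314 × ln(500/780)] = 11.4 J/K.

ΔS = 11.4 J/K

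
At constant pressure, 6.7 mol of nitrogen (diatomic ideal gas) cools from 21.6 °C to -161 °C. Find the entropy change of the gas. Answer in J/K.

In kelvin: T₁ = 294.75 K, T₂ = 112.15 K. At constant pressure, ΔS = nC_p ln(T₂/T₁) with C_p = 7R/2 = 29.1 J mol⁻¹ K⁻¹.
ΔS = 6.7 × 29.1 × ln(112.15/294.75) = -188 J/K.

ΔS = -188 J/K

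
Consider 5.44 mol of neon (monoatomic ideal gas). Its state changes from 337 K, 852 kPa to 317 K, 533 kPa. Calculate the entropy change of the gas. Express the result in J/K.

ΔS = 14.3 J/K

ΔS = nC_p ln(T₂/T₁) − nR ln(P₂/P₁), with C_p = 5R/2 = 20.79 J mol⁻¹ K⁻¹ for a monoatomic ideal gas.
ΔS = 5.44 × [20.79 × ln(317/337) − 8.314 × ln(533/852)] = 14.3 J/K.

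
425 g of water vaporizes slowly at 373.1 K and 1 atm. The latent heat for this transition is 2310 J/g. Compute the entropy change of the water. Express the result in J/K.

Heat absorbed by the substance: Q = mL = 425 × 2310 = 981750 J.
At constant T, ΔS = Q_rev/T = 981750 / 373.1 = 2630 J/K.

ΔS = 2630 J/K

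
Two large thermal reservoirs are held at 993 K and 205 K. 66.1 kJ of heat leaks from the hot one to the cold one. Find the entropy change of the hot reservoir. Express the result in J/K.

ΔS_hot = -66.6 J/K

The hot reservoir loses heat Q, so ΔS_hot = −Q/T_H = −66100/993 = -66.6 J/K.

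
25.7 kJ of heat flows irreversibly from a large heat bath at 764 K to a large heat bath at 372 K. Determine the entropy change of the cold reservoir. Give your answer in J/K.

The cold reservoir gains heat Q, so ΔS_cold = +Q/T_C = 25700/372 = 69.1 J/K.

ΔS_cold = 69.1 J/K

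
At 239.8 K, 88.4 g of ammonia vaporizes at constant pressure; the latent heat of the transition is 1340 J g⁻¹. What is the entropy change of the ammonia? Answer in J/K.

ΔS = 494 J/K

Heat absorbed by the substance: Q = mL = 88.4 × 1340 = 118456 J.
At constant T, ΔS = Q_rev/T = 118456 / 239.8 = 494 J/K.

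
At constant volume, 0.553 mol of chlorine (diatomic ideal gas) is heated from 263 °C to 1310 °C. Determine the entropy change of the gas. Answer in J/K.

ΔS = 12.4 J/K

In kelvin: T₁ = 536.15 K, T₂ = 1583.15 K. At constant volume, ΔS = nC_V ln(T₂/T₁) with C_V = 5R/2 = 20.79 J mol⁻¹ K⁻¹.
ΔS = 0.553 × 20.79 × ln(1583.15/536.15) = 12.4 J/K.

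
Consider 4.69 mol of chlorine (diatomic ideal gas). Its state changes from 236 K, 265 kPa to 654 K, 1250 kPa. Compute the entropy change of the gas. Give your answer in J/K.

ΔS = nC_p ln(T₂/T₁) − nR ln(P₂/P₁), with C_p = 7R/2 = 29.1 J mol⁻¹ K⁻¹ for a diatomic ideal gas.
ΔS = 4.69 × [29.1 × ln(654/236) − 8.314 × ln(1250/265)] = 78.6 J/K.

ΔS = 78.6 J/K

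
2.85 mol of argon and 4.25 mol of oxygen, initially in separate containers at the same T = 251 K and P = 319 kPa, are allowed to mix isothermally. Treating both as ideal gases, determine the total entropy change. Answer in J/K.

ΔS_mix = 39.8 J/K

Mole fractions: x_A = 2.85/7.1 = 0.401, x_B = 0.599.
ΔS_mix = −R(n_A ln x_A + n_B ln x_B) = −8.314 × (2.85 ln 0.401 + 4.25 ln 0.599) = 39.8 J/K.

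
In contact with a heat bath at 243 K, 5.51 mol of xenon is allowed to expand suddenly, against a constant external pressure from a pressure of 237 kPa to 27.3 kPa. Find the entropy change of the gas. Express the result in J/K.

Entropy is a state function, so ΔS_gas depends only on the end states.
For an isothermal ideal gas ΔS_gas = nR ln(P₁/P₂) = 5.51 × 8.314 × ln(237/27.3) = 99 J/K.

ΔS_gas = 99 J/K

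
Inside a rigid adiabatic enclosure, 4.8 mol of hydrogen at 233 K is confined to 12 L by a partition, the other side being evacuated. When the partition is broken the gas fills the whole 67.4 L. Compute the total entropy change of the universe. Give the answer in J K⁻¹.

No heat is exchanged and no work is done, so the ideal-gas temperature stays constant.
Entropy is a state function; using a reversible isothermal path, ΔS_gas = nR ln(V₂/V₁) = 4.8 × 8.314 × ln(67.4/12) = 68.9 J/K.
The insulated surroundings exchange no heat, so ΔS_surr = 0 and ΔS_universe = ΔS_gas.

ΔS_universe = 68.9 J/K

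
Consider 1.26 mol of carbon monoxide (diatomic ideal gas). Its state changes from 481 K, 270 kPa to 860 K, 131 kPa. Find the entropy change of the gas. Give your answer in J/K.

ΔS = nC_p ln(T₂/T₁) − nR ln(P₂/P₁), with C_p = 7R/2 = 29.1 J mol⁻¹ K⁻¹ for a diatomic ideal gas.
ΔS = 1.26 × [29.1 × ln(860/481) − 8.314 × ln(131/270)] = 28.9 J/K.

ΔS = 28.9 J/K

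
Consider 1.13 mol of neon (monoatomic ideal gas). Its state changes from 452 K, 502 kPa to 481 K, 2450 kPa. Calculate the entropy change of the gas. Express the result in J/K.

ΔS = -13.4 J/K

ΔS = nC_p ln(T₂/T₁) − nR ln(P₂/P₁), with C_p = 5R/2 = 20.79 J mol⁻¹ K⁻¹ for a monoatomic ideal gas.
ΔS = 1.13 × [20.79 × ln(481/452) − 8.314 × ln(2450/502)] = -13.4 J/K.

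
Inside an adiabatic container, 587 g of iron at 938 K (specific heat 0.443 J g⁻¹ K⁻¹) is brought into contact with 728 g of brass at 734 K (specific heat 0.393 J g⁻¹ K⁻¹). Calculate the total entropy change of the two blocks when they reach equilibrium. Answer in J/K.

Energy balance: T_f = (m₁c₁T₁ + m₂c₂T₂)/(m₁c₁ + m₂c₂) = 831.13 K.
ΔS₁ = m₁c₁ ln(T_f/T₁) = 260.041 × ln(831.13/938) = -31.455 J/K.
ΔS₂ = m₂c₂ ln(T_f/T₂) = 286.104 × ln(831.13/734) = 35.557 J/K.
ΔS_total = -31.455 + 35.557 = 4.1 J/K.

ΔS_total = 4.1 J/K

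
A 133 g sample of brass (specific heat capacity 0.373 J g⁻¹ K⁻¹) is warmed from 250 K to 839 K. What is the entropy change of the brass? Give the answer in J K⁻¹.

ΔS = ∫dQ_rev/T = m c ln(T₂/T₁) = 133 × 0.373 × ln(839/250) = 60.1 J/K.

ΔS = 60.1 J/K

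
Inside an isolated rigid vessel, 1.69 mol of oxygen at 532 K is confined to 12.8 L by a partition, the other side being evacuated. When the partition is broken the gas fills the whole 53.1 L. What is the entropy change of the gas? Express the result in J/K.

For an ideal gas in free expansion Q = 0 and W = 0, so T is unchanged.
Entropy is a state function; using a reversible isothermal path, ΔS_gas = nR ln(V₂/V₁) = 1.69 × 8.314 × ln(53.1/12.8) = 20 J/K.

ΔS_gas = 20 J/K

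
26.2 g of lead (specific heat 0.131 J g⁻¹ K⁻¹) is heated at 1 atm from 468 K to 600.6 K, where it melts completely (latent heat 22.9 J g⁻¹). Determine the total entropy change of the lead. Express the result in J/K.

Warming step: ΔS₁ = m c ln(T_tr/T_i) = 26.2 × 0.131 × ln(600.6/468) = 0.8562 J/K.
Phase change: ΔS₂ = +mL/T_tr = 26.2 × 22.9 / 600.6 = 0.999 J/K.
ΔS_total = (0.8562) + (0.999) = 1.86 J/K.

ΔS = 1.86 J/K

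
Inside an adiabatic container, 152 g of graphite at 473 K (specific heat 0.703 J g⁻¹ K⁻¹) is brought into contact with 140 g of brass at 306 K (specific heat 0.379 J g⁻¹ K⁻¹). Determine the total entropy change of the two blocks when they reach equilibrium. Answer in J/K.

ΔS_total = 3.18 J/K

Energy balance: T_f = (m₁c₁T₁ + m₂c₂T₂)/(m₁c₁ + m₂c₂) = 417.59 K.
ΔS₁ = m₁c₁ ln(T_f/T₁) = 106.856 × ln(417.59/473) = -13.314 J/K.
ΔS₂ = m₂c₂ ln(T_f/T₂) = 53.06 × ln(417.59/306) = 16.497 J/K.
ΔS_total = -13.314 + 16.497 = 3.18 J/K.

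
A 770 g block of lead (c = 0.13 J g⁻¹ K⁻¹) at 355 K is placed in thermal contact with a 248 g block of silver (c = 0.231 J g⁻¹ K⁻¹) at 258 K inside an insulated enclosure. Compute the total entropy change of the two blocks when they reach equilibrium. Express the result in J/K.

ΔS_total = 1.8 J/K

Energy balance: T_f = (m₁c₁T₁ + m₂c₂T₂)/(m₁c₁ + m₂c₂) = 319.69 K.
ΔS₁ = m₁c₁ ln(T_f/T₁) = 100.1 × ln(319.69/355) = -10.486 J/K.
ΔS₂ = m₂c₂ ln(T_f/T₂) = 57.288 × ln(319.69/258) = 12.283 J/K.
ΔS_total = -10.486 + 12.283 = 1.8 J/K.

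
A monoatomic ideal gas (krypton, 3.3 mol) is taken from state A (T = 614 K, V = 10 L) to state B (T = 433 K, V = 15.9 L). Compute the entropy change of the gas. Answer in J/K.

Entropy is a state function: ΔS = nC_V ln(T₂/T₁) + nR ln(V₂/V₁), with C_V = 3R/2 = 12.47 J mol⁻¹ K⁻¹ for a monoatomic ideal gas.
ΔS = 3.3 × [12.47 × ln(433/614) + 8.314 × ln(15.9/10)] = -1.65 J/K.

ΔS = -1.65 J/K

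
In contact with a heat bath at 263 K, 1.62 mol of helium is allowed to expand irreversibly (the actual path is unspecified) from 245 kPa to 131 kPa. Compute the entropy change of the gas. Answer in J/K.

ΔS_gas = 8.43 J/K

Entropy is a state function, so ΔS_gas depends only on the end states.
For an isothermal ideal gas ΔS_gas = nR ln(P₁/P₂) = 1.62 × 8.314 × ln(245/131) = 8.43 J/K.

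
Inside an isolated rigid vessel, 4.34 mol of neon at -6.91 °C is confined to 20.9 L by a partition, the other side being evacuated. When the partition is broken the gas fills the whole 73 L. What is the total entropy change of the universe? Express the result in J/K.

ΔS_universe = 45.1 J/K

For an ideal gas in free expansion Q = 0 and W = 0, so T is unchanged.
Entropy is a state function; using a reversible isothermal path, ΔS_gas = nR ln(V₂/V₁) = 4.34 × 8.314 × ln(73/20.9) = 45.1 J/K.
The insulated surroundings exchange no heat, so ΔS_surr = 0 and ΔS_universe = ΔS_gas.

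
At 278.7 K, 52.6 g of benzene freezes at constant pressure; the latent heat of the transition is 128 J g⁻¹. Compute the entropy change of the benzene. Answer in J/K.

Heat released by the substance: Q = −mL = −52.6 × 128 = −6732.8 J.
At constant T, ΔS = Q_rev/T = −6732.8 / 278.7 = -24.2 J/K.

ΔS = -24.2 J/K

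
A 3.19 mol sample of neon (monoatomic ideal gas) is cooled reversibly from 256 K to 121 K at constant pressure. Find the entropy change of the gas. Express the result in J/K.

ΔS = -49.7 J/K

At constant pressure, ΔS = nC_p ln(T₂/T₁) with C_p = 5R/2 = 20.79 J mol⁻¹ K⁻¹.
ΔS = 3.19 × 20.79 × ln(121/256) = -49.7 J/K.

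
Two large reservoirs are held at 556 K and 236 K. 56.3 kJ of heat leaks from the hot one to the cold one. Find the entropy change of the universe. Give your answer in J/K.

ΔS_total = 137 J/K

ΔS_hot = −Q/T_H = −56300/556 = -101.3 J/K and ΔS_cold = +Q/T_C = 56300/236 = 238.6 J/K.
ΔS_total = -101.3 + 238.6 = 137 J/K, positive as the second law requires.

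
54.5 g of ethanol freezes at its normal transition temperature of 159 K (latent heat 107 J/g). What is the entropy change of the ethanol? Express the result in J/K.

ΔS = -36.7 J/K

Heat released by the substance: Q = −mL = −54.5 × 107 = −5831.5 J.
At constant T, ΔS = Q_rev/T = −5831.5 / 159 = -36.7 J/K.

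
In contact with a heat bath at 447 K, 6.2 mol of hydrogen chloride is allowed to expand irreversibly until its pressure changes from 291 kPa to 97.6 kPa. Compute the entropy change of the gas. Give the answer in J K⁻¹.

Entropy is a state function, so ΔS_gas depends only on the end states.
For an isothermal ideal gas ΔS_gas = nR ln(P₁/P₂) = 6.2 × 8.314 × ln(291/97.6) = 56.3 J/K.

ΔS_gas = 56.3 J/K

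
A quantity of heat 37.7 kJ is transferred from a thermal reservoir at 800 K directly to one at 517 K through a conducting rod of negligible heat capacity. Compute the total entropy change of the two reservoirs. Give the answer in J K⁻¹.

ΔS_total = 25.8 J/K

ΔS_hot = −Q/T_H = −37700/800 = -47.12 J/K and ΔS_cold = +Q/T_C = 37700/517 = 72.92 J/K.
ΔS_total = -47.12 + 72.92 = 25.8 J/K, positive as the second law requires.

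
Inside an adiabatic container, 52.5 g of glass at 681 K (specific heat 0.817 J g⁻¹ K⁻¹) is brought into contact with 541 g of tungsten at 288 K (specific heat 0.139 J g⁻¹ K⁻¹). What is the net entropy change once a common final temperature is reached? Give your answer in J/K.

ΔS_total = 10.6 J/K

Energy balance: T_f = (m₁c₁T₁ + m₂c₂T₂)/(m₁c₁ + m₂c₂) = 430.74 K.
ΔS₁ = m₁c₁ ln(T_f/T₁) = 42.8925 × ln(430.74/681) = -19.65 J/K.
ΔS₂ = m₂c₂ ln(T_f/T₂) = 75.199 × ln(430.74/288) = 30.27 J/K.
ΔS_total = -19.65 + 30.27 = 10.6 J/K.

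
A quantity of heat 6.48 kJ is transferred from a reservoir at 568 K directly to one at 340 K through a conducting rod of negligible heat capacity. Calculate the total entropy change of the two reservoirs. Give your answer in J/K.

ΔS_hot = −Q/T_H = −6480/568 = -11.41 J/K and ΔS_cold = +Q/T_C = 6480/340 = 19.06 J/K.
ΔS_total = -11.41 + 19.06 = 7.65 J/K, positive as the second law requires.

ΔS_total = 7.65 J/K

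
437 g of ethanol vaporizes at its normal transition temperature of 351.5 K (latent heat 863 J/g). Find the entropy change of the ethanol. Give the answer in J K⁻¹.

Heat absorbed by the substance: Q = mL = 437 × 863 = 377131 J.
At constant T, ΔS = Q_rev/T = 377131 / 351.5 = 1070 J/K.

ΔS = 1070 J/K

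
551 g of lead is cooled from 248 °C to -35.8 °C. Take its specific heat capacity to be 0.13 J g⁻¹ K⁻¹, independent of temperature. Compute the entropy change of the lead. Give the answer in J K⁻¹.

In kelvin: T₁ = 521.15 K, T₂ = 237.35 K. ΔS = ∫dQ_rev/T = m c ln(T₂/T₁) = 551 × 0.13 × ln(237.35/521.15) = -56.3 J/K.

ΔS = -56.3 J/K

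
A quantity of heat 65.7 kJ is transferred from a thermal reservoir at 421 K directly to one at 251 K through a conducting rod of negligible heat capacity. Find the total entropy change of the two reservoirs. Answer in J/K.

ΔS_hot = −Q/T_H = −65700/421 = -156.1 J/K and ΔS_cold = +Q/T_C = 65700/251 = 261.8 J/K.
ΔS_total = -156.1 + 261.8 = 106 J/K, positive as the second law requires.

ΔS_total = 106 J/K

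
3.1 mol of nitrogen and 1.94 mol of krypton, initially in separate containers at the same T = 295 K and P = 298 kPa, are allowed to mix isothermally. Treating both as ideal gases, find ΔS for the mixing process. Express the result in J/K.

ΔS_mix = 27.9 J/K

Mole fractions: x_A = 3.1/5.04 = 0.615, x_B = 0.385.
ΔS_mix = −R(n_A ln x_A + n_B ln x_B) = −8.314 × (3.1 ln 0.615 + 1.94 ln 0.385) = 27.9 J/K.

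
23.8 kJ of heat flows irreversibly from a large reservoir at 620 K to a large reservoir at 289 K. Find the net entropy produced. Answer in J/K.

ΔS_total = 44 J/K

ΔS_hot = −Q/T_H = −23800/620 = -38.39 J/K and ΔS_cold = +Q/T_C = 23800/289 = 82.35 J/K.
ΔS_total = -38.39 + 82.35 = 44 J/K, positive as the second law requires.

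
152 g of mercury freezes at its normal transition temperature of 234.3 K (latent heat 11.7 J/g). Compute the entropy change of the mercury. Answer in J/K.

Heat released by the substance: Q = −mL = −152 × 11.7 = −1778.4 J.
At constant T, ΔS = Q_rev/T = −1778.4 / 234.3 = -7.59 J/K.

ΔS = -7.59 J/K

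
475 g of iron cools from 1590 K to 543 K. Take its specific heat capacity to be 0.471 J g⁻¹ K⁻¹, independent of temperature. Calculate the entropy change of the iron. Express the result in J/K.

ΔS = -240 J/K

ΔS = ∫dQ_rev/T = m c ln(T₂/T₁) = 475 × 0.471 × ln(543/1590) = -240 J/K.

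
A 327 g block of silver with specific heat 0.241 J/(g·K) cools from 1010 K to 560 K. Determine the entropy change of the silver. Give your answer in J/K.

ΔS = ∫dQ_rev/T = m c ln(T₂/T₁) = 327 × 0.241 × ln(560/1010) = -46.5 J/K.

ΔS = -46.5 J/K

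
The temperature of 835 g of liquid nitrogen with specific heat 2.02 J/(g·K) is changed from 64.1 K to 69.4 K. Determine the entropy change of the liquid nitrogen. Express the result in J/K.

ΔS = ∫dQ_rev/T = m c ln(T₂/T₁) = 835 × 2.02 × ln(69.4/64.1) = 134 J/K.

ΔS = 134 J/K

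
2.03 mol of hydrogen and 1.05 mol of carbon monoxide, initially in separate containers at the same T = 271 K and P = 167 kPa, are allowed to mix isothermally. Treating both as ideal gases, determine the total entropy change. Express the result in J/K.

ΔS_mix = 16.4 J/K

Mole fractions: x_A = 2.03/3.08 = 0.659, x_B = 0.341.
ΔS_mix = −R(n_A ln x_A + n_B ln x_B) = −8.314 × (2.03 ln 0.659 + 1.05 ln 0.341) = 16.4 J/K.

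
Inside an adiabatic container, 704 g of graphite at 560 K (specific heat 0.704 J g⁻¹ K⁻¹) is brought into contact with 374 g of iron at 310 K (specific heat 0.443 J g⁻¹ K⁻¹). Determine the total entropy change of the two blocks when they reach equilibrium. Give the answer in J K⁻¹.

ΔS_total = 19.5 J/K

Energy balance: T_f = (m₁c₁T₁ + m₂c₂T₂)/(m₁c₁ + m₂c₂) = 497.36 K.
ΔS₁ = m₁c₁ ln(T_f/T₁) = 495.616 × ln(497.36/560) = -58.79 J/K.
ΔS₂ = m₂c₂ ln(T_f/T₂) = 165.682 × ln(497.36/310) = 78.33 J/K.
ΔS_total = -58.79 + 78.33 = 19.5 J/K.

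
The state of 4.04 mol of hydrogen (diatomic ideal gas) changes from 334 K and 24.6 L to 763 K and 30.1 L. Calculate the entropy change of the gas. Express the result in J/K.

Entropy is a state function: ΔS = nC_V ln(T₂/T₁) + nR ln(V₂/V₁), with C_V = 5R/2 = 20.79 J mol⁻¹ K⁻¹ for a diatomic ideal gas.
ΔS = 4.04 × [20.79 × ln(763/334) + 8.314 × ln(30.1/24.6)] = 76.1 J/K.

ΔS = 76.1 J/K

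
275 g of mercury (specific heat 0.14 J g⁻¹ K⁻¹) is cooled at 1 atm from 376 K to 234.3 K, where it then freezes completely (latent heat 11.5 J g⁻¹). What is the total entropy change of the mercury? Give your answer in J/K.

ΔS = -31.7 J/K

Cooling step: ΔS₁ = m c ln(T_tr/T_i) = 275 × 0.14 × ln(234.3/376) = -18.21 J/K.
Phase change: ΔS₂ = −mL/T_tr = −275 × 11.5 / 234.3 = -13.5 J/K.
ΔS_total = (-18.21) + (-13.5) = -31.7 J/K.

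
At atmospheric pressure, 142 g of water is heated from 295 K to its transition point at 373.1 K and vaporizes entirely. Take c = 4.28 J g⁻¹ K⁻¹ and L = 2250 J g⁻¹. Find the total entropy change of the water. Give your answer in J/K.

ΔS = 999 J/K

Warming step: ΔS₁ = m c ln(T_tr/T_i) = 142 × 4.28 × ln(373.1/295) = 142.7 J/K.
Phase change: ΔS₂ = +mL/T_tr = 142 × 2250 / 373.1 = 856.3 J/K.
ΔS_total = (142.7) + (856.3) = 999 J/K.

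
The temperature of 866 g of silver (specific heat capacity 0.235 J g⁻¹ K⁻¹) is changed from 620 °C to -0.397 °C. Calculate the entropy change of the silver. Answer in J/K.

In kelvin: T₁ = 893.15 K, T₂ = 272.753 K. ΔS = ∫dQ_rev/T = m c ln(T₂/T₁) = 866 × 0.235 × ln(272.753/893.15) = -241 J/K.

ΔS = -241 J/K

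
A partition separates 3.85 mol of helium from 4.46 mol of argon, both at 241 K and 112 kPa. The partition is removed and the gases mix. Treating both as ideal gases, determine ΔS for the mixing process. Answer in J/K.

Mole fractions: x_A = 3.85/8.31 = 0.463, x_B = 0.537.
ΔS_mix = −R(n_A ln x_A + n_B ln x_B) = −8.314 × (3.85 ln 0.463 + 4.46 ln 0.537) = 47.7 J/K.

ΔS_mix = 47.7 J/K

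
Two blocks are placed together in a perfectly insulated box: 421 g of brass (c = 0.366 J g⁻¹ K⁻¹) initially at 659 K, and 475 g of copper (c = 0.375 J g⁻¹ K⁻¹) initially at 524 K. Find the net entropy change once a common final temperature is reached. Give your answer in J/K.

ΔS_total = 2.18 J/K

Energy balance: T_f = (m₁c₁T₁ + m₂c₂T₂)/(m₁c₁ + m₂c₂) = 586.62 K.
ΔS₁ = m₁c₁ ln(T_f/T₁) = 154.086 × ln(586.62/659) = -17.93 J/K.
ΔS₂ = m₂c₂ ln(T_f/T₂) = 178.125 × ln(586.62/524) = 20.11 J/K.
ΔS_total = -17.93 + 20.11 = 2.18 J/K.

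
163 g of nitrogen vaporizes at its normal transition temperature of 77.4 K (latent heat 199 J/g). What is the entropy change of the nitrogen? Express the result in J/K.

Heat absorbed by the substance: Q = mL = 163 × 199 = 32437 J.
At constant T, ΔS = Q_rev/T = 32437 / 77.4 = 419 J/K.

ΔS = 419 J/K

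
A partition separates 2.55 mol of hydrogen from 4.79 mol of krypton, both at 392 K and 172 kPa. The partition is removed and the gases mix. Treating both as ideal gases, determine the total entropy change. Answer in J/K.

ΔS_mix = 39.4 J/K

Mole fractions: x_A = 2.55/7.34 = 0.347, x_B = 0.653.
ΔS_mix = −R(n_A ln x_A + n_B ln x_B) = −8.314 × (2.55 ln 0.347 + 4.79 ln 0.653) = 39.4 J/K.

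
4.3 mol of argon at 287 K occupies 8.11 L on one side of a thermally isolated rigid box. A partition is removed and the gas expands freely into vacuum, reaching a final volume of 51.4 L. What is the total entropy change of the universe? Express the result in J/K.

ΔS_universe = 66 J/K

No heat is exchanged and no work is done, so the ideal-gas temperature stays constant.
Entropy is a state function; using a reversible isothermal path, ΔS_gas = nR ln(V₂/V₁) = 4.3 × 8.314 × ln(51.4/8.11) = 66 J/K.
The insulated surroundings exchange no heat, so ΔS_surr = 0 and ΔS_universe = ΔS_gas.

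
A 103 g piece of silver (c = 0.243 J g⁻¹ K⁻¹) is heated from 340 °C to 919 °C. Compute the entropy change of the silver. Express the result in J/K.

In kelvin: T₁ = 613.15 K, T₂ = 1192.15 K. ΔS = ∫dQ_rev/T = m c ln(T₂/T₁) = 103 × 0.243 × ln(1192.15/613.15) = 16.6 J/K.

ΔS = 16.6 J/K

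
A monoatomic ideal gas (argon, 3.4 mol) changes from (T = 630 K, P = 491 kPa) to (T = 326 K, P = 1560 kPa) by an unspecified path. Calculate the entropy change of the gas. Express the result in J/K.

ΔS = -79.2 J/K

ΔS = nC_p ln(T₂/T₁) − nR ln(P₂/P₁), with C_p = 5R/2 = 20.79 J mol⁻¹ K⁻¹ for a monoatomic ideal gas.
ΔS = 3.4 × [20.79 × ln(326/630) − 8.314 × ln(1560/491)] = -79.2 J/K.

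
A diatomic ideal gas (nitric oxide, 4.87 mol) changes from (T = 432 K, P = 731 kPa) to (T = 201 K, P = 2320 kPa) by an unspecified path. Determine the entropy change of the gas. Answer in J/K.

ΔS = nC_p ln(T₂/T₁) − nR ln(P₂/P₁), with C_p = 7R/2 = 29.1 J mol⁻¹ K⁻¹ for a diatomic ideal gas.
ΔS = 4.87 × [29.1 × ln(201/432) − 8.314 × ln(2320/731)] = -155 J/K.

ΔS = -155 J/K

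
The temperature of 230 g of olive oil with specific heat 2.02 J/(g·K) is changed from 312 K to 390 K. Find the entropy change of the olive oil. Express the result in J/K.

ΔS = 104 J/K

ΔS = ∫dQ_rev/T = m c ln(T₂/T₁) = 230 × 2.02 × ln(390/312) = 104 J/K.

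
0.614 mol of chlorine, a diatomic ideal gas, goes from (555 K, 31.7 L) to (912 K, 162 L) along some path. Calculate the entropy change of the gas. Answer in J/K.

ΔS = 14.7 J/K

Entropy is a state function: ΔS = nC_V ln(T₂/T₁) + nR ln(V₂/V₁), with C_V = 5R/2 = 20.79 J mol⁻¹ K⁻¹ for a diatomic ideal gas.
ΔS = 0.614 × [20.79 × ln(912/555) + 8.314 × ln(162/31.7)] = 14.7 J/K.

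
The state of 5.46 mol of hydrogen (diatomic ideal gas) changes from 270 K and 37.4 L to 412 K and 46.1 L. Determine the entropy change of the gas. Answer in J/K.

Entropy is a state function: ΔS = nC_V ln(T₂/T₁) + nR ln(V₂/V₁), with C_V = 5R/2 = 20.79 J mol⁻¹ K⁻¹ for a diatomic ideal gas.
ΔS = 5.46 × [20.79 × ln(412/270) + 8.314 × ln(46.1/37.4)] = 57.5 J/K.

ΔS = 57.5 J/K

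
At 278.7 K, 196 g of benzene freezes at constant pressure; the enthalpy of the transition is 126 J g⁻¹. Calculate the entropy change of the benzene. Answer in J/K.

ΔS = -88.6 J/K

Heat released by the substance: Q = −mL = −196 × 126 = −24696 J.
At constant T, ΔS = Q_rev/T = −24696 / 278.7 = -88.6 J/K.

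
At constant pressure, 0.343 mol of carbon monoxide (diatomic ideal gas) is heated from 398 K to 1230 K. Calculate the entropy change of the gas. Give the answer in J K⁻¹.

ΔS = 11.3 J/K

At constant pressure, ΔS = nC_p ln(T₂/T₁) with C_p = 7R/2 = 29.1 J mol⁻¹ K⁻¹.
ΔS = 0.343 × 29.1 × ln(1230/398) = 11.3 J/K.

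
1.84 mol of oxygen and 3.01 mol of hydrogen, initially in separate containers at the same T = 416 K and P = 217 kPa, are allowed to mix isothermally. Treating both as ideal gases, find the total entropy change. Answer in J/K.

Mole fractions: x_A = 1.84/4.85 = 0.379, x_B = 0.621.
ΔS_mix = −R(n_A ln x_A + n_B ln x_B) = −8.314 × (1.84 ln 0.379 + 3.01 ln 0.621) = 26.8 J/K.

ΔS_mix = 26.8 J/K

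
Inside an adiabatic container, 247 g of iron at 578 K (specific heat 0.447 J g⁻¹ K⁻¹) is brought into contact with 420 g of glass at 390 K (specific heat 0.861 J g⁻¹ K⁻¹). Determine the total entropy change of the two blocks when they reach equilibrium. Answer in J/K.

ΔS_total = 6.99 J/K

Energy balance: T_f = (m₁c₁T₁ + m₂c₂T₂)/(m₁c₁ + m₂c₂) = 433.97 K.
ΔS₁ = m₁c₁ ln(T_f/T₁) = 110.409 × ln(433.97/578) = -31.64 J/K.
ΔS₂ = m₂c₂ ln(T_f/T₂) = 361.62 × ln(433.97/390) = 38.63 J/K.
ΔS_total = -31.64 + 38.63 = 6.99 J/K.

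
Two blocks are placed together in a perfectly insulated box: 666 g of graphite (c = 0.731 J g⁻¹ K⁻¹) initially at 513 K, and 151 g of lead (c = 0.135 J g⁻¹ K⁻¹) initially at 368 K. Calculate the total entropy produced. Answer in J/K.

ΔS_total = 0.977 J/K

Energy balance: T_f = (m₁c₁T₁ + m₂c₂T₂)/(m₁c₁ + m₂c₂) = 507.17 K.
ΔS₁ = m₁c₁ ln(T_f/T₁) = 486.846 × ln(507.17/513) = -5.562 J/K.
ΔS₂ = m₂c₂ ln(T_f/T₂) = 20.385 × ln(507.17/368) = 6.539 J/K.
ΔS_total = -5.562 + 6.539 = 0.977 J/K.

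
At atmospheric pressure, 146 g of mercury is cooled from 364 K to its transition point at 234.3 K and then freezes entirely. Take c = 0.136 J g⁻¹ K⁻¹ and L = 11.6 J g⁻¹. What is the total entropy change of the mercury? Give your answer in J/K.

ΔS = -16 J/K

Cooling step: ΔS₁ = m c ln(T_tr/T_i) = 146 × 0.136 × ln(234.3/364) = -8.748 J/K.
Phase change: ΔS₂ = −mL/T_tr = −146 × 11.6 / 234.3 = -7.228 J/K.
ΔS_total = (-8.748) + (-7.228) = -16 J/K.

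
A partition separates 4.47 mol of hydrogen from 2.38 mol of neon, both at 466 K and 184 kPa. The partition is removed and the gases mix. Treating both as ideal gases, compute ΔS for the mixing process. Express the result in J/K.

ΔS_mix = 36.8 J/K

Mole fractions: x_A = 4.47/6.85 = 0.653, x_B = 0.347.
ΔS_mix = −R(n_A ln x_A + n_B ln x_B) = −8.314 × (4.47 ln 0.653 + 2.38 ln 0.347) = 36.8 J/K.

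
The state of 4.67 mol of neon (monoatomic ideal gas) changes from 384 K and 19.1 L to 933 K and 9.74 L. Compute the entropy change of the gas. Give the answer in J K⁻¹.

ΔS = 25.6 J/K

Entropy is a state function: ΔS = nC_V ln(T₂/T₁) + nR ln(V₂/V₁), with C_V = 3R/2 = 12.47 J mol⁻¹ K⁻¹ for a monoatomic ideal gas.
ΔS = 4.67 × [12.47 × ln(933/384) + 8.314 × ln(9.74/19.1)] = 25.6 J/K.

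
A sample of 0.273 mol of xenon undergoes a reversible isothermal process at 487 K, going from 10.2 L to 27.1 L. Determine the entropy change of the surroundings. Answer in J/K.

ΔS_surr = -2.22 J/K

For an isothermal ideal gas ΔS_gas = nR ln(V₂/V₁) = 0.273 × 8.314 × ln(27.1/10.2) = 2.22 J/K.
The process is reversible, so ΔS_surr = −ΔS_gas = -2.22 J/K and ΔS_universe = 0.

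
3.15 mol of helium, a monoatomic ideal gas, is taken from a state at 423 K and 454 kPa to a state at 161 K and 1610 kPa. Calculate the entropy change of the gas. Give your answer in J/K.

ΔS = nC_p ln(T₂/T₁) − nR ln(P₂/P₁), with C_p = 5R/2 = 20.79 J mol⁻¹ K⁻¹ for a monoatomic ideal gas.
ΔS = 3.15 × [20.79 × ln(161/423) − 8.314 × ln(1610/454)] = -96.4 J/K.

ΔS = -96.4 J/K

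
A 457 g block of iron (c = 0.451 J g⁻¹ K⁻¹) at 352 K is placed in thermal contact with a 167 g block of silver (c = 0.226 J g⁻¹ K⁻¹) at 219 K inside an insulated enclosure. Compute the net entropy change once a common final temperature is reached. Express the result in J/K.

ΔS_total = 3.22 J/K

Energy balance: T_f = (m₁c₁T₁ + m₂c₂T₂)/(m₁c₁ + m₂c₂) = 331.41 K.
ΔS₁ = m₁c₁ ln(T_f/T₁) = 206.107 × ln(331.41/352) = -12.42 J/K.
ΔS₂ = m₂c₂ ln(T_f/T₂) = 37.742 × ln(331.41/219) = 15.64 J/K.
ΔS_total = -12.42 + 15.64 = 3.22 J/K.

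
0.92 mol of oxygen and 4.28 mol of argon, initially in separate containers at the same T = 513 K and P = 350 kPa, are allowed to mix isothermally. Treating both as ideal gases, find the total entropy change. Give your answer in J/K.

ΔS_mix = 20.2 J/K

Mole fractions: x_A = 0.92/5.2 = 0.177, x_B = 0.823.
ΔS_mix = −R(n_A ln x_A + n_B ln x_B) = −8.314 × (0.92 ln 0.177 + 4.28 ln 0.823) = 20.2 J/K.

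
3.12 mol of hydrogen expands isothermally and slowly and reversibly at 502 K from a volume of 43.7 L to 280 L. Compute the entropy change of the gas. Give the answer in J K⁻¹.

For an isothermal ideal gas ΔS_gas = nR ln(V₂/V₁) = 3.12 × 8.314 × ln(280/43.7) = 48.2 J/K.

ΔS_gas = 48.2 J/K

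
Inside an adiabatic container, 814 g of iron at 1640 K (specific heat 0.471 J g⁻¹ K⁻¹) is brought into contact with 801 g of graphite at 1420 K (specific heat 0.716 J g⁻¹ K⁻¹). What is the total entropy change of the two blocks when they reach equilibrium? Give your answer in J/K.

ΔS_total = 2.4 J/K

Energy balance: T_f = (m₁c₁T₁ + m₂c₂T₂)/(m₁c₁ + m₂c₂) = 1508.1 K.
ΔS₁ = m₁c₁ ln(T_f/T₁) = 383.394 × ln(1508.1/1640) = -32.135 J/K.
ΔS₂ = m₂c₂ ln(T_f/T₂) = 573.516 × ln(1508.1/1420) = 34.539 J/K.
ΔS_total = -32.135 + 34.539 = 2.4 J/K.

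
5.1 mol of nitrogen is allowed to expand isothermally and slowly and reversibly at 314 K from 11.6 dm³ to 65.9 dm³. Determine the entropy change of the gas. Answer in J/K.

For an isothermal ideal gas ΔS_gas = nR ln(V₂/V₁) = 5.1 × 8.314 × ln(65.9/11.6) = 73.7 J/K.

ΔS_gas = 73.7 J/K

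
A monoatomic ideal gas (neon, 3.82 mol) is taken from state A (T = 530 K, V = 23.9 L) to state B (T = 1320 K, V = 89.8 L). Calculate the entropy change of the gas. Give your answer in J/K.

ΔS = 85.5 J/K

Entropy is a state function: ΔS = nC_V ln(T₂/T₁) + nR ln(V₂/V₁), with C_V = 3R/2 = 12.47 J mol⁻¹ K⁻¹ for a monoatomic ideal gas.
ΔS = 3.82 × [12.47 × ln(1320/530) + 8.314 × ln(89.8/23.9)] = 85.5 J/K.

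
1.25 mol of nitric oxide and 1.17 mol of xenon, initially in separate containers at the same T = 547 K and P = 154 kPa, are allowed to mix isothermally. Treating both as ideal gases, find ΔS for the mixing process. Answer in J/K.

Mole fractions: x_A = 1.25/2.42 = 0.517, x_B = 0.483.
ΔS_mix = −R(n_A ln x_A + n_B ln x_B) = −8.314 × (1.25 ln 0.517 + 1.17 ln 0.483) = 13.9 J/K.

ΔS_mix = 13.9 J/K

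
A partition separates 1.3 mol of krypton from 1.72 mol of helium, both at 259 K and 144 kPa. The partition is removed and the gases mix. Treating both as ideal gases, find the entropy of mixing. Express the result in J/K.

Mole fractions: x_A = 1.3/3.02 = 0.43, x_B = 0.57.
ΔS_mix = −R(n_A ln x_A + n_B ln x_B) = −8.314 × (1.3 ln 0.43 + 1.72 ln 0.57) = 17.2 J/K.

ΔS_mix = 17.2 J/K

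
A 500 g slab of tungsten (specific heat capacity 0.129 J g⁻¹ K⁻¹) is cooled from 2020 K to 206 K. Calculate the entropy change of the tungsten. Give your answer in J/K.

ΔS = -147 J/K

ΔS = ∫dQ_rev/T = m c ln(T₂/T₁) = 500 × 0.129 × ln(206/2020) = -147 J/K.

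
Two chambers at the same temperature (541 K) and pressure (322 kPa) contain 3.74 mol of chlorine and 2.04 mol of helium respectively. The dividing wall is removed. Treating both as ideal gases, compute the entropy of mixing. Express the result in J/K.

ΔS_mix = 31.2 J/K

Mole fractions: x_A = 3.74/5.78 = 0.647, x_B = 0.353.
ΔS_mix = −R(n_A ln x_A + n_B ln x_B) = −8.314 × (3.74 ln 0.647 + 2.04 ln 0.353) = 31.2 J/K.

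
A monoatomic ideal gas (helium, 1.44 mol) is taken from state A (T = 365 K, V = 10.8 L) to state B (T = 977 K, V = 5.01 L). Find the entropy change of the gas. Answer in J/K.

ΔS = 8.49 J/K

Entropy is a state function: ΔS = nC_V ln(T₂/T₁) + nR ln(V₂/V₁), with C_V = 3R/2 = 12.47 J mol⁻¹ K⁻¹ for a monoatomic ideal gas.
ΔS = 1.44 × [12.47 × ln(977/365) + 8.314 × ln(5.01/10.8)] = 8.49 J/K.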